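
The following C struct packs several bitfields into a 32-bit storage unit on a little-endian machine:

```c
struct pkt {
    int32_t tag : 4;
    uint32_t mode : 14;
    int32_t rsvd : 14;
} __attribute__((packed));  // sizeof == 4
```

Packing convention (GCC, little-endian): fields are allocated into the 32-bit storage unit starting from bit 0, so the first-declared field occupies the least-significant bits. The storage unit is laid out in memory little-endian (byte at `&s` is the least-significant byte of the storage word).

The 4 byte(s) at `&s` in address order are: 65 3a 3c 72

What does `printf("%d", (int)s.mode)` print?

[0]=0x65 [1]=0x3a [2]=0x3c [3]=0x72 (little-endian) → word 0x723c3a65
tag:4 @ bit 0 → (0x723c3a65>>0)&0xf = 0x5
mode:14 @ bit 4 → (0x723c3a65>>4)&0x3fff = 0x3a6  ←
rsvd:14 @ bit 18 → (0x723c3a65>>18)&0x3fff = 0x1c8f

934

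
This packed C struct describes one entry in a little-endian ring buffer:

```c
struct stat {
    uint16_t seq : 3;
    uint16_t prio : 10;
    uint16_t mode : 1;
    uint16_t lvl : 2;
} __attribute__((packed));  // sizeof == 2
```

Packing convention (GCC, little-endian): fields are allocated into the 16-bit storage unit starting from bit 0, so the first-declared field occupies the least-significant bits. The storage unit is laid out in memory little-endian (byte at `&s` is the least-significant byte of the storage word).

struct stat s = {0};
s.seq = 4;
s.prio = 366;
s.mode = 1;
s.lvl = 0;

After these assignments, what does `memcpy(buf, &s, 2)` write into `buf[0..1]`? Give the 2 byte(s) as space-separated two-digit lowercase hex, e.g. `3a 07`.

seq (3b) val=4 bits=0x4 at bit 0: 0x0004
prio (10b) val=366 bits=0x16e at bit 3: 0x0b74
mode (1b) val=1 bits=0x1 at bit 13: 0x2b74
lvl (2b) val=0 bits=0x0 at bit 14: 0x2b74
word = 0x2b74 → little-endian bytes:
  [0]=0x74  [1]=0x2b

74 2b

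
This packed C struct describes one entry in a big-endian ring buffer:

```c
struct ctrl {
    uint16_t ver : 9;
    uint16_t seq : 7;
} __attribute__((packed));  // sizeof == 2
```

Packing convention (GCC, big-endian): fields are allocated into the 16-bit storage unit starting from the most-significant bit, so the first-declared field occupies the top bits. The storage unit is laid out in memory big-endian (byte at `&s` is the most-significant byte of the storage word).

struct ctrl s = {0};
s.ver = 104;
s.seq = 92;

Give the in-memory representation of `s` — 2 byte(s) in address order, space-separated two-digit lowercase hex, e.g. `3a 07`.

ver (9b) val=104 bits=0x68 at bit 7: 0x3400
seq (7b) val=92 bits=0x5c at bit 0: 0x345c
word = 0x345c → big-endian bytes:
  [0]=0x34  [1]=0x5c

34 5c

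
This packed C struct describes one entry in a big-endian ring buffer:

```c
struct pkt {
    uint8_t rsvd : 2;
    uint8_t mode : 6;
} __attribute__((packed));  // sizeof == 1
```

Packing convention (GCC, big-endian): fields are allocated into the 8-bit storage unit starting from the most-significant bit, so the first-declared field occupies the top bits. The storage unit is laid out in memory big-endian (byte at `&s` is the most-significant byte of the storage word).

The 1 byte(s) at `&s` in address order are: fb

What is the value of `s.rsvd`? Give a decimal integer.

3

[0]=0xfb (big-endian) → word 0xfb
rsvd:2 @ bit 6 → (0xfb>>6)&0x3 = 0x3  ←
mode:6 @ bit 0 → (0xfb>>0)&0x3f = 0x3b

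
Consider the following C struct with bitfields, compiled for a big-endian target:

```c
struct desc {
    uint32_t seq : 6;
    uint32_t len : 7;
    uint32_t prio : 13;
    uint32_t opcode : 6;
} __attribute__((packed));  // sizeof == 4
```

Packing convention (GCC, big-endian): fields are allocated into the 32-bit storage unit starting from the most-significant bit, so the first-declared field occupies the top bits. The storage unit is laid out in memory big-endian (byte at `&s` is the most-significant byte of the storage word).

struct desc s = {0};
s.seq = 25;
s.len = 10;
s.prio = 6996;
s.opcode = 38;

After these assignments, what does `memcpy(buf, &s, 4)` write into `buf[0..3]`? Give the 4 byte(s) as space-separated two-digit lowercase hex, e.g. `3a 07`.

seq (6b) val=25 bits=0x19 at bit 26: 0x64000000
len (7b) val=10 bits=0xa at bit 19: 0x64500000
prio (13b) val=6996 bits=0x1b54 at bit 6: 0x6456d500
opcode (6b) val=38 bits=0x26 at bit 0: 0x6456d526
word = 0x6456d526 → big-endian bytes:
  [0]=0x64  [1]=0x56  [2]=0xd5  [3]=0x26

64 56 d5 26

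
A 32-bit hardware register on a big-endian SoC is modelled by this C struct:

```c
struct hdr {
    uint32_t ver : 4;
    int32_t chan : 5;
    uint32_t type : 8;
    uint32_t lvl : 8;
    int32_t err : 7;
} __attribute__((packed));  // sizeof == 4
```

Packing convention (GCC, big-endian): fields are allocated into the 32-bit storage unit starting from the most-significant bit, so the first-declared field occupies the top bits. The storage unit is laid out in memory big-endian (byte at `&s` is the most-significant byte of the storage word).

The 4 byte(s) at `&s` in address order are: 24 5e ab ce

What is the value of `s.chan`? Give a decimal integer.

[0]=0x24 [1]=0x5e [2]=0xab [3]=0xce (big-endian) → word 0x245eabce
ver [28+:4] = (word>>28) & 0xf = 2
chan [23+:5] = (word>>23) & 0x1f = 8  ←
type [15+:8] = (word>>15) & 0xff = 189
lvl [7+:8] = (word>>7) & 0xff = 87
err [0+:7] = (word>>0) & 0x7f = 78
chan signed 5b, MSB=0: value = 8

8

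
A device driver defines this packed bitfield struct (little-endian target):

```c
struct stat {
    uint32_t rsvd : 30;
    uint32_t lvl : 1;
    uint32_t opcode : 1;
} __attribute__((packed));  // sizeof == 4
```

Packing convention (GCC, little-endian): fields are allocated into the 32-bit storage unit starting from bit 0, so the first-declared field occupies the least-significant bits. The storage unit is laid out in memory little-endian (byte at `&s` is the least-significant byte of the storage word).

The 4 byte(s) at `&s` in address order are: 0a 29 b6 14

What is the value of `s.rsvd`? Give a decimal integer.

[0]=0x0a [1]=0x29 [2]=0xb6 [3]=0x14 (little-endian) → word 0x14b6290a
rsvd:30 @ bit 0 → (0x14b6290a>>0)&0x3fffffff = 0x14b6290a  ←
lvl:1 @ bit 30 → (0x14b6290a>>30)&0x1 = 0x0
opcode:1 @ bit 31 → (0x14b6290a>>31)&0x1 = 0x0

347482378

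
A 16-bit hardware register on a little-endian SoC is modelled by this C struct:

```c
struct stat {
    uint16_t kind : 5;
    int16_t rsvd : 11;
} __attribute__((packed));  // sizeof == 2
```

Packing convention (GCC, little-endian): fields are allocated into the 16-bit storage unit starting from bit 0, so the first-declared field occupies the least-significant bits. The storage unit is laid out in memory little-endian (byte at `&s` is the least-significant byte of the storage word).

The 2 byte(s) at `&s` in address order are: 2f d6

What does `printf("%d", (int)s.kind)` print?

15

[0]=0x2f [1]=0xd6 (little-endian) → word 0xd62f
kind:5 @ bit 0 → (0xd62f>>0)&0x1f = 0xf  ←
rsvd:11 @ bit 5 → (0xd62f>>5)&0x7ff = 0x6b1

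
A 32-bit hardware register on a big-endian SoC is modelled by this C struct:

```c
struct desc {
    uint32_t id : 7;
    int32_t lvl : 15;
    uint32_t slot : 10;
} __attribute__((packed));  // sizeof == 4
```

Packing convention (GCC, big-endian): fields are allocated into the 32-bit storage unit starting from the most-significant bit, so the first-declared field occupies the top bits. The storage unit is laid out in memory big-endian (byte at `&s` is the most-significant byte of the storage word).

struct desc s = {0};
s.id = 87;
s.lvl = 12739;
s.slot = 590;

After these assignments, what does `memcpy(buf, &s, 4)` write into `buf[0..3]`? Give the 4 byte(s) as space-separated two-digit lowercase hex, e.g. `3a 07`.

[25+:7] id=87 & 0x7f = 0x57; word=0xae000000
[10+:15] lvl=12739 & 0x7fff = 0x31c3; word=0xaec70c00
[0+:10] slot=590 & 0x3ff = 0x24e; word=0xaec70e4e
word = 0xaec70e4e → big-endian bytes:
  [0]=0xae  [1]=0xc7  [2]=0x0e  [3]=0x4e

ae c7 0e 4e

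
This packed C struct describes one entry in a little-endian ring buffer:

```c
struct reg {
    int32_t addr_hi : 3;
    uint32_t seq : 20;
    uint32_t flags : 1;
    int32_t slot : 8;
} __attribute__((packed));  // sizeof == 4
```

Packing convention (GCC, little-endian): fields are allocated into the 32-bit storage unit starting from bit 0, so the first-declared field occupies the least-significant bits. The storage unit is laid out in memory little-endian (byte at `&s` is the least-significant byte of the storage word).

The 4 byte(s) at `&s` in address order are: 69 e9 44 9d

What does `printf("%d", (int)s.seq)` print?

[0]=0x69 [1]=0xe9 [2]=0x44 [3]=0x9d (little-endian) → word 0x9d44e969
addr_hi [0+:3] = (word>>0) & 0x7 = 1
seq [3+:20] = (word>>3) & 0xfffff = 564525  ←
flags [23+:1] = (word>>23) & 0x1 = 0
slot [24+:8] = (word>>24) & 0xff = 157

564525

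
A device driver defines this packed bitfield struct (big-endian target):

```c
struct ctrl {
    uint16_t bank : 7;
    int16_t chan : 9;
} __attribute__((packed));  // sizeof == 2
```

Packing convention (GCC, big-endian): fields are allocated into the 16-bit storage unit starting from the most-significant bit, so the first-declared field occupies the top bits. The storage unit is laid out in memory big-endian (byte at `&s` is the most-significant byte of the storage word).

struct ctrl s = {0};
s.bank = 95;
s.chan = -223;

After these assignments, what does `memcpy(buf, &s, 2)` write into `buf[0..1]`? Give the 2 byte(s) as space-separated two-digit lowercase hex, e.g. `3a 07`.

bf 21

bank (7b) val=95 bits=0x5f at bit 9: 0xbe00
chan (9b) val=-223 bits=0x121 at bit 0: 0xbf21
word = 0xbf21 → big-endian bytes:
  [0]=0xbf  [1]=0x21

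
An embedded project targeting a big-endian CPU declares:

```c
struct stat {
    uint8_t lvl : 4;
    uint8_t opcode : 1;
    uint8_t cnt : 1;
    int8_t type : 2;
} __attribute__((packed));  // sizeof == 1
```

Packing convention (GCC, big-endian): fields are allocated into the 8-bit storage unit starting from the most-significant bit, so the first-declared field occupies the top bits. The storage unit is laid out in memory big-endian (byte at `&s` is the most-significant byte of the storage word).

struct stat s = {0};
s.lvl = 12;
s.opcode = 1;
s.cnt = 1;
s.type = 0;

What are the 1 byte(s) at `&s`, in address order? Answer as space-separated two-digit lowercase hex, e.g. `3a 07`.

cc

[4+:4] lvl=12 & 0xf = 0xc; word=0xc0
[3+:1] opcode=1 & 0x1 = 0x1; word=0xc8
[2+:1] cnt=1 & 0x1 = 0x1; word=0xcc
[0+:2] type=0 & 0x3 = 0x0; word=0xcc
word = 0xcc → big-endian bytes:
  [0]=0xcc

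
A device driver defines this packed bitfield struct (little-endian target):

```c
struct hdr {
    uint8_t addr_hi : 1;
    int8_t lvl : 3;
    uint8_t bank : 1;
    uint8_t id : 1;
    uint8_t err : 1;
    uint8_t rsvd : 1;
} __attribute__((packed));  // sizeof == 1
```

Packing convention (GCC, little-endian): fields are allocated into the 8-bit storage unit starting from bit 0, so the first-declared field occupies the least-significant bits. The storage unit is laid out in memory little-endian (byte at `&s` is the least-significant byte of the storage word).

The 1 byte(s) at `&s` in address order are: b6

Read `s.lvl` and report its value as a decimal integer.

[0]=0xb6 (little-endian) → word 0xb6
addr_hi [0+:1] = (word>>0) & 0x1 = 0
lvl [1+:3] = (word>>1) & 0x7 = 3  ←
bank [4+:1] = (word>>4) & 0x1 = 1
id [5+:1] = (word>>5) & 0x1 = 1
err [6+:1] = (word>>6) & 0x1 = 0
rsvd [7+:1] = (word>>7) & 0x1 = 1
lvl signed 3b, MSB=0: value = 3

3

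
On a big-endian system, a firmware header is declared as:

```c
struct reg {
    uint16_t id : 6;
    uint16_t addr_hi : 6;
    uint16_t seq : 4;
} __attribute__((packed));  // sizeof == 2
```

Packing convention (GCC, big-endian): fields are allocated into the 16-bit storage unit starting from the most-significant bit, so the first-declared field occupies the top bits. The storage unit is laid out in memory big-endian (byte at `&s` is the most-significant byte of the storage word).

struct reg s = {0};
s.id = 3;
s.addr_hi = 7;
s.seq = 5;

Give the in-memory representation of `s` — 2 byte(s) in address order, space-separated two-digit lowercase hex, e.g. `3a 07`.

0c 75

id (6b) val=3 bits=0x3 at bit 10: 0x0c00
addr_hi (6b) val=7 bits=0x7 at bit 4: 0x0c70
seq (4b) val=5 bits=0x5 at bit 0: 0x0c75
word = 0x0c75 → big-endian bytes:
  [0]=0x0c  [1]=0x75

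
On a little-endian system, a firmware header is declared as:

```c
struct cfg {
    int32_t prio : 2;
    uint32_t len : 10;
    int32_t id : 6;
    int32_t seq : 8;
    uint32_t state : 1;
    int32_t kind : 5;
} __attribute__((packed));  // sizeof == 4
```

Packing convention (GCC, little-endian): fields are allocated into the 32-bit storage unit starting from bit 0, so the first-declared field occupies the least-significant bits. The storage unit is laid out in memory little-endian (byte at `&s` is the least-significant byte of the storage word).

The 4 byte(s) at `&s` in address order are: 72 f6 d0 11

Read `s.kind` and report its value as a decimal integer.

[0]=0x72 [1]=0xf6 [2]=0xd0 [3]=0x11 (little-endian) → word 0x11d0f672
prio:2 @ bit 0 → (0x11d0f672>>0)&0x3 = 0x2
len:10 @ bit 2 → (0x11d0f672>>2)&0x3ff = 0x19c
id:6 @ bit 12 → (0x11d0f672>>12)&0x3f = 0xf
seq:8 @ bit 18 → (0x11d0f672>>18)&0xff = 0x74
state:1 @ bit 26 → (0x11d0f672>>26)&0x1 = 0x0
kind:5 @ bit 27 → (0x11d0f672>>27)&0x1f = 0x2  ←
kind signed 5b, MSB=0: value = 2

2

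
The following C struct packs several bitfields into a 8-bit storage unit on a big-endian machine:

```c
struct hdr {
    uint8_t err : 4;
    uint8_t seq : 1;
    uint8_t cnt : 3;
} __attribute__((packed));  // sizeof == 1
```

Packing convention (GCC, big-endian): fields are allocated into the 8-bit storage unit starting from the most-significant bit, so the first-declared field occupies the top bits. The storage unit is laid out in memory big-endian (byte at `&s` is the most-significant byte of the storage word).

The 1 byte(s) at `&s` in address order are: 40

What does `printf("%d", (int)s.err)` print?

[0]=0x40 (big-endian) → word 0x40
err [4+:4] = (word>>4) & 0xf = 4  ←
seq [3+:1] = (word>>3) & 0x1 = 0
cnt [0+:3] = (word>>0) & 0x7 = 0

4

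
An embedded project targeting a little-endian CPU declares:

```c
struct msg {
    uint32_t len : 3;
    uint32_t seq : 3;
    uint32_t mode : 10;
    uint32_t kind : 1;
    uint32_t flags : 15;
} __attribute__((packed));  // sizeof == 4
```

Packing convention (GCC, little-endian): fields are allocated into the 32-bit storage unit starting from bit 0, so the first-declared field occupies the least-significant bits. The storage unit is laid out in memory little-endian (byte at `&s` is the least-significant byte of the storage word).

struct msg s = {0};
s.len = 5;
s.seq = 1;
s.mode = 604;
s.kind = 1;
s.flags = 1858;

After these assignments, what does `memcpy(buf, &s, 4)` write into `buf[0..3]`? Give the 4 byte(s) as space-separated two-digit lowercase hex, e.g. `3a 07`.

0d 97 85 0e

len (3b) val=5 bits=0x5 at bit 0: 0x00000005
seq (3b) val=1 bits=0x1 at bit 3: 0x0000000d
mode (10b) val=604 bits=0x25c at bit 6: 0x0000970d
kind (1b) val=1 bits=0x1 at bit 16: 0x0001970d
flags (15b) val=1858 bits=0x742 at bit 17: 0x0e85970d
word = 0x0e85970d → little-endian bytes:
  [0]=0x0d  [1]=0x97  [2]=0x85  [3]=0x0e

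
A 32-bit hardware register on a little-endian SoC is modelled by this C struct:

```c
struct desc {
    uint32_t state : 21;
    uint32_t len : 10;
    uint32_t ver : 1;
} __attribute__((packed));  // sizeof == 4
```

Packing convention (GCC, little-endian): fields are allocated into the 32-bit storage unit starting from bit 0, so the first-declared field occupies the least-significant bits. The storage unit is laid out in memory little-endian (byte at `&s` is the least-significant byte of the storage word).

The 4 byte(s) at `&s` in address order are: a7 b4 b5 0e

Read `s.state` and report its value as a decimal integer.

[0]=0xa7 [1]=0xb4 [2]=0xb5 [3]=0x0e (little-endian) → word 0x0eb5b4a7
state:21 @ bit 0 → (0x0eb5b4a7>>0)&0x1fffff = 0x15b4a7  ←
len:10 @ bit 21 → (0x0eb5b4a7>>21)&0x3ff = 0x75
ver:1 @ bit 31 → (0x0eb5b4a7>>31)&0x1 = 0x0

1422503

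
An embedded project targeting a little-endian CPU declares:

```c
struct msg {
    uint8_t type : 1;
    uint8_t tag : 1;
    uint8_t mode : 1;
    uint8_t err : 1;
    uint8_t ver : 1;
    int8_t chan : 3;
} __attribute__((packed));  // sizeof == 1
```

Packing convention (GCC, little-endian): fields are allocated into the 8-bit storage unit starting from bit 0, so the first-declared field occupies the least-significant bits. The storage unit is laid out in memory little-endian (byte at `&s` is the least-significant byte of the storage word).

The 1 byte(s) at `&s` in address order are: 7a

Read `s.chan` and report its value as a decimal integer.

3

[0]=0x7a (little-endian) → word 0x7a
type [0+:1] = (word>>0) & 0x1 = 0
tag [1+:1] = (word>>1) & 0x1 = 1
mode [2+:1] = (word>>2) & 0x1 = 0
err [3+:1] = (word>>3) & 0x1 = 1
ver [4+:1] = (word>>4) & 0x1 = 1
chan [5+:3] = (word>>5) & 0x7 = 3  ←
chan signed 3b, MSB=0: value = 3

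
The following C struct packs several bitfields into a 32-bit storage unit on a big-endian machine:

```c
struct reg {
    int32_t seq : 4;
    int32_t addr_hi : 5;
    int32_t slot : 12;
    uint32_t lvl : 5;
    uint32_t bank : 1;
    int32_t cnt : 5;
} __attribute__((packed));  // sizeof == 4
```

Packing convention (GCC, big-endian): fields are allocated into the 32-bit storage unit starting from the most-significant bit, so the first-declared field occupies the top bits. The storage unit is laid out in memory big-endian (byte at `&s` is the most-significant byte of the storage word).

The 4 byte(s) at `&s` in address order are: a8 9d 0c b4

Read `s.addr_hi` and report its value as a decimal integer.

[0]=0xa8 [1]=0x9d [2]=0x0c [3]=0xb4 (big-endian) → word 0xa89d0cb4
seq [28+:4] = (word>>28) & 0xf = 10
addr_hi [23+:5] = (word>>23) & 0x1f = 17  ←
slot [11+:12] = (word>>11) & 0xfff = 929
lvl [6+:5] = (word>>6) & 0x1f = 18
bank [5+:1] = (word>>5) & 0x1 = 1
cnt [0+:5] = (word>>0) & 0x1f = 20
addr_hi signed 5b, MSB=1: 17 - 32 = -15

-15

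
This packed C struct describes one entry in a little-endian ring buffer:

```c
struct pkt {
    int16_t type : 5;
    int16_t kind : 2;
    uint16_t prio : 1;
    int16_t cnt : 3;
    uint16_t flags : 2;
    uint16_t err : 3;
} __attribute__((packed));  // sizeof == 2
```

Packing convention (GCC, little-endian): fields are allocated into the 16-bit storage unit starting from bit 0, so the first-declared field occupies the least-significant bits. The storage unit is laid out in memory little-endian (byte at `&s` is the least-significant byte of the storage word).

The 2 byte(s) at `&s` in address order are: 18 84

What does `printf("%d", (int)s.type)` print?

[0]=0x18 [1]=0x84 (little-endian) → word 0x8418
type [0+:5] = (word>>0) & 0x1f = 24  ←
kind [5+:2] = (word>>5) & 0x3 = 0
prio [7+:1] = (word>>7) & 0x1 = 0
cnt [8+:3] = (word>>8) & 0x7 = 4
flags [11+:2] = (word>>11) & 0x3 = 0
err [13+:3] = (word>>13) & 0x7 = 4
type signed 5b, MSB=1: 24 - 32 = -8

-8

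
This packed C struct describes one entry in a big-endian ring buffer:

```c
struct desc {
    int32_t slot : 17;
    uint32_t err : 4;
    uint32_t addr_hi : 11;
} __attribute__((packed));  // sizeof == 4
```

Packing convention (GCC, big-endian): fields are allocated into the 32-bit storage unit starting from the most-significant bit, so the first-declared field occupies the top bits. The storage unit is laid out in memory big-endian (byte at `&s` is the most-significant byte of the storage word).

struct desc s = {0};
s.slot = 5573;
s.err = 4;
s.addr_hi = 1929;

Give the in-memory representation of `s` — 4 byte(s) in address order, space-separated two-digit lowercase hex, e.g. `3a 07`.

0a e2 a7 89

slot:17 = 5573 → 0x15c5 << 15 → word 0x0ae28000
err:4 = 4 → 0x4 << 11 → word 0x0ae2a000
addr_hi:11 = 1929 → 0x789 << 0 → word 0x0ae2a789
word = 0x0ae2a789 → big-endian bytes:
  [0]=0x0a  [1]=0xe2  [2]=0xa7  [3]=0x89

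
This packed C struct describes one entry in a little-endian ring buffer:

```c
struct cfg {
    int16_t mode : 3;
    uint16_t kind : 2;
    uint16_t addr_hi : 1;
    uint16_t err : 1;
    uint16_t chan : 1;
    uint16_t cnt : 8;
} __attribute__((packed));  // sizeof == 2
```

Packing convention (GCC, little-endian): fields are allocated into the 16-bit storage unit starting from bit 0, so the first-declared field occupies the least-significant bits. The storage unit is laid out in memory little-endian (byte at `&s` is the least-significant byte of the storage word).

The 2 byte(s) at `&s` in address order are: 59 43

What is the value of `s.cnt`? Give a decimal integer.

67

[0]=0x59 [1]=0x43 (little-endian) → word 0x4359
mode:3 @ bit 0 → (0x4359>>0)&0x7 = 0x1
kind:2 @ bit 3 → (0x4359>>3)&0x3 = 0x3
addr_hi:1 @ bit 5 → (0x4359>>5)&0x1 = 0x0
err:1 @ bit 6 → (0x4359>>6)&0x1 = 0x1
chan:1 @ bit 7 → (0x4359>>7)&0x1 = 0x0
cnt:8 @ bit 8 → (0x4359>>8)&0xff = 0x43  ←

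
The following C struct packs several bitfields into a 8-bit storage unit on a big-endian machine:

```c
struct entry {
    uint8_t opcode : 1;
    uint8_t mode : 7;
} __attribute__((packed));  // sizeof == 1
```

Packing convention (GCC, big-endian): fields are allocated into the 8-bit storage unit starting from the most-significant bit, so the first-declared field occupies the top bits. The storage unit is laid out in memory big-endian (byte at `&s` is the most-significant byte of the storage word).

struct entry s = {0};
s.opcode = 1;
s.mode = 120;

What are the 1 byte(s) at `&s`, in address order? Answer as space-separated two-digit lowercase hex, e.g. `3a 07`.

f8

opcode (1b) val=1 bits=0x1 at bit 7: 0x80
mode (7b) val=120 bits=0x78 at bit 0: 0xf8
word = 0xf8 → big-endian bytes:
  [0]=0xf8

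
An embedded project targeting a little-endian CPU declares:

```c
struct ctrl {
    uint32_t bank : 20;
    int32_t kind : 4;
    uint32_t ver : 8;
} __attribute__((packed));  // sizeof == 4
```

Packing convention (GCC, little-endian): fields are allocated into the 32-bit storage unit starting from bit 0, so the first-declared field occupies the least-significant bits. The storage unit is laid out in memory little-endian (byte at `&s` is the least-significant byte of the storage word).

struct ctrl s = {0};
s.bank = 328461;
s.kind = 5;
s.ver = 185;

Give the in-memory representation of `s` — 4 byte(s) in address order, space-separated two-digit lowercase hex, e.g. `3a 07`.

0d 03 55 b9

bank (20b) val=328461 bits=0x5030d at bit 0: 0x0005030d
kind (4b) val=5 bits=0x5 at bit 20: 0x0055030d
ver (8b) val=185 bits=0xb9 at bit 24: 0xb955030d
word = 0xb955030d → little-endian bytes:
  [0]=0x0d  [1]=0x03  [2]=0x55  [3]=0xb9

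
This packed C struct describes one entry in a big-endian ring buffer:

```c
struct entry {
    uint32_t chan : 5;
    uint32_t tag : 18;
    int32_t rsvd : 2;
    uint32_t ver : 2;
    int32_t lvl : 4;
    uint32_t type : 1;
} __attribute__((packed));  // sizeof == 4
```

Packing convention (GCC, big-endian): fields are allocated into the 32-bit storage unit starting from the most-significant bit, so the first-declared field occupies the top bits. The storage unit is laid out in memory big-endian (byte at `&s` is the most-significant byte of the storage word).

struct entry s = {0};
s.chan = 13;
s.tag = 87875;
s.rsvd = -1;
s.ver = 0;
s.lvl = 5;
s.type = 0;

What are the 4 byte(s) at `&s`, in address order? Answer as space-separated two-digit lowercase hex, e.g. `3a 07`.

chan:5 = 13 → 0xd << 27 → word 0x68000000
tag:18 = 87875 → 0x15743 << 9 → word 0x6aae8600
rsvd:2 = -1 → 0x3 << 7 → word 0x6aae8780
ver:2 = 0 → 0x0 << 5 → word 0x6aae8780
lvl:4 = 5 → 0x5 << 1 → word 0x6aae878a
type:1 = 0 → 0x0 << 0 → word 0x6aae878a
word = 0x6aae878a → big-endian bytes:
  [0]=0x6a  [1]=0xae  [2]=0x87  [3]=0x8a

6a ae 87 8a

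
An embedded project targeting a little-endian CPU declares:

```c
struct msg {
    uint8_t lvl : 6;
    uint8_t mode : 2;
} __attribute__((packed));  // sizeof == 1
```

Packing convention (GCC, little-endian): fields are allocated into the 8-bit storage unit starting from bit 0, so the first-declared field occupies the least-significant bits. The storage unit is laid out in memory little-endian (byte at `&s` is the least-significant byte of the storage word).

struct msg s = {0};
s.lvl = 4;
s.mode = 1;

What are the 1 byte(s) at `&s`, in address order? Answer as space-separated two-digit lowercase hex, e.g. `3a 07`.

44

lvl (6b) val=4 bits=0x4 at bit 0: 0x04
mode (2b) val=1 bits=0x1 at bit 6: 0x44
word = 0x44 → little-endian bytes:
  [0]=0x44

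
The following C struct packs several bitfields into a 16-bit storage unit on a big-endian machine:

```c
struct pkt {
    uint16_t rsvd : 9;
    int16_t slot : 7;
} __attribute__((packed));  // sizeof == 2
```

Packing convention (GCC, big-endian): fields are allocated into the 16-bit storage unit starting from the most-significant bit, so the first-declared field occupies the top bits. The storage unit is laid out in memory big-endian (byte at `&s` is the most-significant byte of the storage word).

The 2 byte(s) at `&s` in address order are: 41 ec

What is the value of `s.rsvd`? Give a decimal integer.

131

[0]=0x41 [1]=0xec (big-endian) → word 0x41ec
rsvd [7+:9] = (word>>7) & 0x1ff = 131  ←
slot [0+:7] = (word>>0) & 0x7f = 108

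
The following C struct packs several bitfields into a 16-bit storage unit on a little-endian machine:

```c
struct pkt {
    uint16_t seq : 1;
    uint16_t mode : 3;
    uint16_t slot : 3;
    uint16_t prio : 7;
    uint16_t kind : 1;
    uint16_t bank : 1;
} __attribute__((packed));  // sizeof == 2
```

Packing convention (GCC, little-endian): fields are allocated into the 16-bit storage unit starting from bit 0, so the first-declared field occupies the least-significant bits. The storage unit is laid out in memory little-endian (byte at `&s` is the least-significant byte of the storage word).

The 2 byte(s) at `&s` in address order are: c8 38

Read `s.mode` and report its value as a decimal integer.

[0]=0xc8 [1]=0x38 (little-endian) → word 0x38c8
seq [0+:1] = (word>>0) & 0x1 = 0
mode [1+:3] = (word>>1) & 0x7 = 4  ←
slot [4+:3] = (word>>4) & 0x7 = 4
prio [7+:7] = (word>>7) & 0x7f = 113
kind [14+:1] = (word>>14) & 0x1 = 0
bank [15+:1] = (word>>15) & 0x1 = 0

4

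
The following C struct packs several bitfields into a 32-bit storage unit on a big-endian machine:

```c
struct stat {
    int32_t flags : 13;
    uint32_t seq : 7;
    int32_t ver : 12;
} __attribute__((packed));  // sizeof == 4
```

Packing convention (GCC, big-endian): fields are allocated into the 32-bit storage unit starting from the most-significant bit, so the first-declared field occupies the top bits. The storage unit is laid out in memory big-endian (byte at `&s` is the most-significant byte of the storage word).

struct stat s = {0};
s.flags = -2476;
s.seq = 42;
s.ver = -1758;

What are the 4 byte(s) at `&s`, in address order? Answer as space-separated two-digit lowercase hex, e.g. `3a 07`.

flags:13 = -2476 → 0x1654 << 19 → word 0xb2a00000
seq:7 = 42 → 0x2a << 12 → word 0xb2a2a000
ver:12 = -1758 → 0x922 << 0 → word 0xb2a2a922
word = 0xb2a2a922 → big-endian bytes:
  [0]=0xb2  [1]=0xa2  [2]=0xa9  [3]=0x22

b2 a2 a9 22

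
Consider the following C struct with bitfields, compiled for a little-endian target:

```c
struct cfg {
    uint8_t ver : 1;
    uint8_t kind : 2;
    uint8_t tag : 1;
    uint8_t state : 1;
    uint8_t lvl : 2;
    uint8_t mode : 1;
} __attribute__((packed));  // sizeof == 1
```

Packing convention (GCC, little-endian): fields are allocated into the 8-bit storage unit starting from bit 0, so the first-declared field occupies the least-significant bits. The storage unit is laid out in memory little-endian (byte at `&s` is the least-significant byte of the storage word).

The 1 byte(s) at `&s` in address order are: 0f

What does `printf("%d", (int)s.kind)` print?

[0]=0x0f (little-endian) → word 0x0f
ver [0+:1] = (word>>0) & 0x1 = 1
kind [1+:2] = (word>>1) & 0x3 = 3  ←
tag [3+:1] = (word>>3) & 0x1 = 1
state [4+:1] = (word>>4) & 0x1 = 0
lvl [5+:2] = (word>>5) & 0x3 = 0
mode [7+:1] = (word>>7) & 0x1 = 0

3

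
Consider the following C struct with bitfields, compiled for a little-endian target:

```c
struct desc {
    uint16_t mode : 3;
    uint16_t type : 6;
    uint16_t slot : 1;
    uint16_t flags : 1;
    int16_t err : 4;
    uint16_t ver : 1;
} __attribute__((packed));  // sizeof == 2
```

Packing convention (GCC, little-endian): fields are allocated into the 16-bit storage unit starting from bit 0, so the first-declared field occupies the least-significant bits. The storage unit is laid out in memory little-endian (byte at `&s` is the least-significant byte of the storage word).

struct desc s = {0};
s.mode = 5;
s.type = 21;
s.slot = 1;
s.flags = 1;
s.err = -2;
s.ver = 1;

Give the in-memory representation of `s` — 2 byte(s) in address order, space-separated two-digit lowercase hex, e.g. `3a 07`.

ad f6

mode:3 = 5 → 0x5 << 0 → word 0x0005
type:6 = 21 → 0x15 << 3 → word 0x00ad
slot:1 = 1 → 0x1 << 9 → word 0x02ad
flags:1 = 1 → 0x1 << 10 → word 0x06ad
err:4 = -2 → 0xe << 11 → word 0x76ad
ver:1 = 1 → 0x1 << 15 → word 0xf6ad
word = 0xf6ad → little-endian bytes:
  [0]=0xad  [1]=0xf6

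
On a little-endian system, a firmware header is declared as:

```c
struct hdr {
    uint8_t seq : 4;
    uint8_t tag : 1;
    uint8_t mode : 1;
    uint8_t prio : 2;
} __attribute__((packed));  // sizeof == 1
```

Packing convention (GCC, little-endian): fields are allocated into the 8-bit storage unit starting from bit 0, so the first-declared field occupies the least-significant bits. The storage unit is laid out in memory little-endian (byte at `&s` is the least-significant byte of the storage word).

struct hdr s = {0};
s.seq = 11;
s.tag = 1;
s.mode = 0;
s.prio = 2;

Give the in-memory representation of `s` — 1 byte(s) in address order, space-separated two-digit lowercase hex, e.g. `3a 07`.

9b

seq:4 = 11 → 0xb << 0 → word 0x0b
tag:1 = 1 → 0x1 << 4 → word 0x1b
mode:1 = 0 → 0x0 << 5 → word 0x1b
prio:2 = 2 → 0x2 << 6 → word 0x9b
word = 0x9b → little-endian bytes:
  [0]=0x9b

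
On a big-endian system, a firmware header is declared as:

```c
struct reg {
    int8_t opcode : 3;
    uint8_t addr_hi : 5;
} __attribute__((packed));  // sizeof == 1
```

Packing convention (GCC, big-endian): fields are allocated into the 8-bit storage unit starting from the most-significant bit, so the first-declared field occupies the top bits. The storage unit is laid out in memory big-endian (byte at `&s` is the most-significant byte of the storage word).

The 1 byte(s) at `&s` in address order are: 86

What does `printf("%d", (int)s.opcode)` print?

-4

[0]=0x86 (big-endian) → word 0x86
opcode:3 @ bit 5 → (0x86>>5)&0x7 = 0x4  ←
addr_hi:5 @ bit 0 → (0x86>>0)&0x1f = 0x6
opcode signed 3b, MSB=1: 4 - 8 = -4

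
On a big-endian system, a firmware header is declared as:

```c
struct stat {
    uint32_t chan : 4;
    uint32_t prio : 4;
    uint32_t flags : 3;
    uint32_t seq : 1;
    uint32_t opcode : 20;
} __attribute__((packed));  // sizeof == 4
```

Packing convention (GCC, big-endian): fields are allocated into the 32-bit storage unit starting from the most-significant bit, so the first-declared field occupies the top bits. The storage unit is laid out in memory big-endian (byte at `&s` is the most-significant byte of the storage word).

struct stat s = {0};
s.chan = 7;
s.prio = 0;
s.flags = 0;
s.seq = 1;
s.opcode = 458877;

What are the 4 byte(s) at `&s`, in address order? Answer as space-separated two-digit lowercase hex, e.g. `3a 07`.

70 17 00 7d

chan (4b) val=7 bits=0x7 at bit 28: 0x70000000
prio (4b) val=0 bits=0x0 at bit 24: 0x70000000
flags (3b) val=0 bits=0x0 at bit 21: 0x70000000
seq (1b) val=1 bits=0x1 at bit 20: 0x70100000
opcode (20b) val=458877 bits=0x7007d at bit 0: 0x7017007d
word = 0x7017007d → big-endian bytes:
  [0]=0x70  [1]=0x17  [2]=0x00  [3]=0x7d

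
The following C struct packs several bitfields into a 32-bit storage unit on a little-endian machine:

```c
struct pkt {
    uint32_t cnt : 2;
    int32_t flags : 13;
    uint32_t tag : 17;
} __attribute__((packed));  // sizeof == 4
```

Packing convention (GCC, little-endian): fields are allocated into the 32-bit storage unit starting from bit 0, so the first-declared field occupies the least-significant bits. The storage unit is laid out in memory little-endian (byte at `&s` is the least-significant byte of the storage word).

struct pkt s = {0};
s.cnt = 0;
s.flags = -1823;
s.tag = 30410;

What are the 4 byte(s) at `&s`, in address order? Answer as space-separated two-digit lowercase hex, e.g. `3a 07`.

cnt:2 = 0 → 0x0 << 0 → word 0x00000000
flags:13 = -1823 → 0x18e1 << 2 → word 0x00006384
tag:17 = 30410 → 0x76ca << 15 → word 0x3b656384
word = 0x3b656384 → little-endian bytes:
  [0]=0x84  [1]=0x63  [2]=0x65  [3]=0x3b

84 63 65 3b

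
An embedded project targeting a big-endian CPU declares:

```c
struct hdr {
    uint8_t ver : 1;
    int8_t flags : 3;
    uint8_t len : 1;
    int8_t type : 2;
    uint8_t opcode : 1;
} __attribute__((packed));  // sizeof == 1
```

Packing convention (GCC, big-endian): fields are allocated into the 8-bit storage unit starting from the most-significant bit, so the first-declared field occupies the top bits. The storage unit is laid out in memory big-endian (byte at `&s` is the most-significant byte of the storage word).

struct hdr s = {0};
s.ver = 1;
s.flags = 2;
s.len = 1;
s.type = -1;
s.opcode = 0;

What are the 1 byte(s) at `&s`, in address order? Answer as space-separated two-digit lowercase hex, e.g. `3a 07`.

ae

[7+:1] ver=1 & 0x1 = 0x1; word=0x80
[4+:3] flags=2 & 0x7 = 0x2; word=0xa0
[3+:1] len=1 & 0x1 = 0x1; word=0xa8
[1+:2] type=-1 & 0x3 = 0x3; word=0xae
[0+:1] opcode=0 & 0x1 = 0x0; word=0xae
word = 0xae → big-endian bytes:
  [0]=0xae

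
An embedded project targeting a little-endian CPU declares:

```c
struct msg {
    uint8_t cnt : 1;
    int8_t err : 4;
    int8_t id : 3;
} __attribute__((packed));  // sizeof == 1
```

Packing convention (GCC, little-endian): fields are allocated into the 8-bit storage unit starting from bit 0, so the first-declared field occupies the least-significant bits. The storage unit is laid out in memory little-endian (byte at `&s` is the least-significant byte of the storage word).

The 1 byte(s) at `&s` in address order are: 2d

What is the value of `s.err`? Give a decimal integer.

6

[0]=0x2d (little-endian) → word 0x2d
cnt:1 @ bit 0 → (0x2d>>0)&0x1 = 0x1
err:4 @ bit 1 → (0x2d>>1)&0xf = 0x6  ←
id:3 @ bit 5 → (0x2d>>5)&0x7 = 0x1
err signed 4b, MSB=0: value = 6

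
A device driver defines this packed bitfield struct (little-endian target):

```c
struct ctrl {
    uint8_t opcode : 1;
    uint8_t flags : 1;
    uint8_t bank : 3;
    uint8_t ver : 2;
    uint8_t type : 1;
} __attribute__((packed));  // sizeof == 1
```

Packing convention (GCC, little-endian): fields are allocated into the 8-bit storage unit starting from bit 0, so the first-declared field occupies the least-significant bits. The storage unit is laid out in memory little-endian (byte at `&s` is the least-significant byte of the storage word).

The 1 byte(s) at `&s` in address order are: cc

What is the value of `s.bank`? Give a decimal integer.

[0]=0xcc (little-endian) → word 0xcc
opcode:1 @ bit 0 → (0xcc>>0)&0x1 = 0x0
flags:1 @ bit 1 → (0xcc>>1)&0x1 = 0x0
bank:3 @ bit 2 → (0xcc>>2)&0x7 = 0x3  ←
ver:2 @ bit 5 → (0xcc>>5)&0x3 = 0x2
type:1 @ bit 7 → (0xcc>>7)&0x1 = 0x1

3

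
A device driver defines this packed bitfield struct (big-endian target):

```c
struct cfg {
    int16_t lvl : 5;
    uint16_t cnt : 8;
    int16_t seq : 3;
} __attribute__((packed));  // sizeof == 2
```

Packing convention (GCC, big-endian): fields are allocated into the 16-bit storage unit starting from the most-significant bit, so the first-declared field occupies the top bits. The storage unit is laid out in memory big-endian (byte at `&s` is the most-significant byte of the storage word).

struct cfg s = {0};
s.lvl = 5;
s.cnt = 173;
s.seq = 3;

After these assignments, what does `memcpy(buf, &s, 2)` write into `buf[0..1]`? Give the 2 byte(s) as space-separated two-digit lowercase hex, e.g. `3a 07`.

lvl (5b) val=5 bits=0x5 at bit 11: 0x2800
cnt (8b) val=173 bits=0xad at bit 3: 0x2d68
seq (3b) val=3 bits=0x3 at bit 0: 0x2d6b
word = 0x2d6b → big-endian bytes:
  [0]=0x2d  [1]=0x6b

2d 6b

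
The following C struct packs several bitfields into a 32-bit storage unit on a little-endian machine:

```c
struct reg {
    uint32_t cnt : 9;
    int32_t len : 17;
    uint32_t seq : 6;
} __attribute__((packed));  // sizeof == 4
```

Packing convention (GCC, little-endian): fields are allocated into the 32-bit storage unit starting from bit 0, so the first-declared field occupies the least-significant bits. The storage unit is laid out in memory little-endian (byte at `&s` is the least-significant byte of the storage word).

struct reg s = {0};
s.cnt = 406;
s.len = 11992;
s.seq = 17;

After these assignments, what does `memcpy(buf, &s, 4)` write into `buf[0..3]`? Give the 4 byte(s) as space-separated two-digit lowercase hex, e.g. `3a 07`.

96 b1 5d 44

[0+:9] cnt=406 & 0x1ff = 0x196; word=0x00000196
[9+:17] len=11992 & 0x1ffff = 0x2ed8; word=0x005db196
[26+:6] seq=17 & 0x3f = 0x11; word=0x445db196
word = 0x445db196 → little-endian bytes:
  [0]=0x96  [1]=0xb1  [2]=0x5d  [3]=0x44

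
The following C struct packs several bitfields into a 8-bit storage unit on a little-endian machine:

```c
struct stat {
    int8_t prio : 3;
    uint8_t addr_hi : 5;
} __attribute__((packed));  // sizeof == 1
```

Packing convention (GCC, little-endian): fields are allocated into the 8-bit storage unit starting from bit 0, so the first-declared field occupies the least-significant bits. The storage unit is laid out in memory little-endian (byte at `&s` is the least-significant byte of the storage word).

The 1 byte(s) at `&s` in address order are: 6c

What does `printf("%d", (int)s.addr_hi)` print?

13

[0]=0x6c (little-endian) → word 0x6c
prio [0+:3] = (word>>0) & 0x7 = 4
addr_hi [3+:5] = (word>>3) & 0x1f = 13  ←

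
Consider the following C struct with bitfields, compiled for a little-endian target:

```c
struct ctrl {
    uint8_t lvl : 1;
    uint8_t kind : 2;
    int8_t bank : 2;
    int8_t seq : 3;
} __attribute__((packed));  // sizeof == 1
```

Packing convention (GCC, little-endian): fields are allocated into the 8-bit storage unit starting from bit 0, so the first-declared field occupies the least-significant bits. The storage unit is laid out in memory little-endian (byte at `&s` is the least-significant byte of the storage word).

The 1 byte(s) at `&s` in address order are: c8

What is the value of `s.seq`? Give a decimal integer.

[0]=0xc8 (little-endian) → word 0xc8
lvl [0+:1] = (word>>0) & 0x1 = 0
kind [1+:2] = (word>>1) & 0x3 = 0
bank [3+:2] = (word>>3) & 0x3 = 1
seq [5+:3] = (word>>5) & 0x7 = 6  ←
seq signed 3b, MSB=1: 6 - 8 = -2

-2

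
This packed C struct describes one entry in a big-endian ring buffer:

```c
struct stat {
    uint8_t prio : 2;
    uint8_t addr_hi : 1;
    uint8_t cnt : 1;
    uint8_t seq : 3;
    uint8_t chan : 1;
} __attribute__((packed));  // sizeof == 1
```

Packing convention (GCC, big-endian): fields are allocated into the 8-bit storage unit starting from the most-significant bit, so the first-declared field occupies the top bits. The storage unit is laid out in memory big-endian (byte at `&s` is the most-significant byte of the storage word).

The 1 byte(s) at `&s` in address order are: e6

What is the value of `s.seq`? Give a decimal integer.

3

[0]=0xe6 (big-endian) → word 0xe6
prio [6+:2] = (word>>6) & 0x3 = 3
addr_hi [5+:1] = (word>>5) & 0x1 = 1
cnt [4+:1] = (word>>4) & 0x1 = 0
seq [1+:3] = (word>>1) & 0x7 = 3  ←
chan [0+:1] = (word>>0) & 0x1 = 0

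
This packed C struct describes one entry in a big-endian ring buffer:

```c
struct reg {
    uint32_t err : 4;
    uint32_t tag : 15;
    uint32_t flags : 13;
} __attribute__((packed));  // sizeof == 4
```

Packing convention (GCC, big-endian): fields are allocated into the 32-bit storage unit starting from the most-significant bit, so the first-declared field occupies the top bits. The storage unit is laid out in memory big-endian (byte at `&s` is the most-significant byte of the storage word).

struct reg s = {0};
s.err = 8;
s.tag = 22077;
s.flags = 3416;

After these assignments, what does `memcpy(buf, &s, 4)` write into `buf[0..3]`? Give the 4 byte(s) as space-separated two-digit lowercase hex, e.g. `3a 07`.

err:4 = 8 → 0x8 << 28 → word 0x80000000
tag:15 = 22077 → 0x563d << 13 → word 0x8ac7a000
flags:13 = 3416 → 0xd58 << 0 → word 0x8ac7ad58
word = 0x8ac7ad58 → big-endian bytes:
  [0]=0x8a  [1]=0xc7  [2]=0xad  [3]=0x58

8a c7 ad 58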